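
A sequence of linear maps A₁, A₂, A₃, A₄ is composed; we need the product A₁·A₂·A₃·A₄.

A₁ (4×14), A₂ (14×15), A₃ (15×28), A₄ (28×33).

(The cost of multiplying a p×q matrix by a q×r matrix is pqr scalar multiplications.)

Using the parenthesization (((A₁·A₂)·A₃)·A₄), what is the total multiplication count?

(A₁·A₂): 4×14 by 14×15 → 4×15, cost 4·14·15 = 840
((A₁·A₂)·A₃): 4×15 by 15×28 → 4×28, cost 4·15·28 = 1680; cumulative 2520
(((A₁·A₂)·A₃)·A₄): 4×28 by 28×33 → 4×33, cost 4·28·33 = 3696; cumulative 6216
Total: 6216 scalar multiplications.

6216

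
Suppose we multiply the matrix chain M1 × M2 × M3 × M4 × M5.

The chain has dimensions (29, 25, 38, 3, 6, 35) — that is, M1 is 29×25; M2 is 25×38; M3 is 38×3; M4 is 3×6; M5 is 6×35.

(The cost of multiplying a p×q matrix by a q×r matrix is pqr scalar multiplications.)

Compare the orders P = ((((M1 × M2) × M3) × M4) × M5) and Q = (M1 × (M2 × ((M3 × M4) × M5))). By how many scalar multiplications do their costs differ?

29821

Order P = ((((M1 × M2) × M3) × M4) × M5): (M1 × M2): 29×25 by 25×38 → 29×38, cost 29·25·38 = 27550; ((M1 × M2) × M3): 29×38 by 38×3 → 29×3, cost 29·38·3 = 3306; cumulative 30856; (((M1 × M2) × M3) × M4): 29×3 by 3×6 → 29×6, cost 29·3·6 = 522; cumulative 31378; ((((M1 × M2) × M3) × M4) × M5): 29×6 by 6×35 → 29×35, cost 29·6·35 = 6090; cumulative 37468. Total 37468.
Order Q = (M1 × (M2 × ((M3 × M4) × M5))): (M3 × M4): 38×3 by 3×6 → 38×6, cost 38·3·6 = 684; ((M3 × M4) × M5): 38×6 by 6×35 → 38×35, cost 38·6·35 = 7980; cumulative 8664; (M2 × ((M3 × M4) × M5)): 25×38 by 38×35 → 25×35, cost 25·38·35 = 33250; cumulative 41914; (M1 × (M2 × ((M3 × M4) × M5))): 29×25 by 25×35 → 29×35, cost 29·25·35 = 25375; cumulative 67289. Total 67289.
Difference: |37468 − 67289| = 29821.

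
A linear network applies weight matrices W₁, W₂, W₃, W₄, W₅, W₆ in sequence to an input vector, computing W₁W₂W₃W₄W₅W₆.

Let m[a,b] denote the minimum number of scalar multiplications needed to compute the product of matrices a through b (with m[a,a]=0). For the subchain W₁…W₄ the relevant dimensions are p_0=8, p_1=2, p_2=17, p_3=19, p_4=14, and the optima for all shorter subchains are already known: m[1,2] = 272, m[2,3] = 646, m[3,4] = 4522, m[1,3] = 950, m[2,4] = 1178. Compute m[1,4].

1402

m[1,4] = min over k∈[1,3] of m[1,k]+m[k+1,4]+p_{0}·p_k·p_{4}.
k=1: 0 + 1178 + 8·2·14 = 1402; k=2: 272 + 4522 + 8·17·14 = 6698; k=3: 950 + 0 + 8·19·14 = 3078.
Minimum: 1402 at k=1.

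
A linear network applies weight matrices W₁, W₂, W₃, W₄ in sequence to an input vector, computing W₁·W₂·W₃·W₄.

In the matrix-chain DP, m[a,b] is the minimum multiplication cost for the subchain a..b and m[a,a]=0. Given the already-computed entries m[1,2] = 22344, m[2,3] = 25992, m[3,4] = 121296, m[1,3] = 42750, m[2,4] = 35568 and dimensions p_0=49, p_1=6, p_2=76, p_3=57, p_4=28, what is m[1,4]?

m[1,4] = min over k∈[1,3] of m[1,k]+m[k+1,4]+p_{0}·p_k·p_{4}.
k=1: 0 + 35568 + 49·6·28 = 43800; k=2: 22344 + 121296 + 49·76·28 = 247912; k=3: 42750 + 0 + 49·57·28 = 120954.
Minimum: 43800 at k=1.

43800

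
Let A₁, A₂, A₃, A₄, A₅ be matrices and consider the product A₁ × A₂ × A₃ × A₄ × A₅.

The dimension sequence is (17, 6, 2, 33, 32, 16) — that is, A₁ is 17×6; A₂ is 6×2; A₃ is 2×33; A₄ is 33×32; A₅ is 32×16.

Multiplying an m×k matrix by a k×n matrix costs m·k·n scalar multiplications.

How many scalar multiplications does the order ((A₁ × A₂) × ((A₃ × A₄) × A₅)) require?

(A₁ × A₂): 17×6 by 6×2 → 17×2, cost 17·6·2 = 204
(A₃ × A₄): 2×33 by 33×32 → 2×32, cost 2·33·32 = 2112
((A₃ × A₄) × A₅): 2×32 by 32×16 → 2×16, cost 2·32·16 = 1024; cumulative 3136
((A₁ × A₂) × ((A₃ × A₄) × A₅)): 17×2 by 2×16 → 17×16, cost 17·2·16 = 544; cumulative 3884
Total: 3884 scalar multiplications.

3884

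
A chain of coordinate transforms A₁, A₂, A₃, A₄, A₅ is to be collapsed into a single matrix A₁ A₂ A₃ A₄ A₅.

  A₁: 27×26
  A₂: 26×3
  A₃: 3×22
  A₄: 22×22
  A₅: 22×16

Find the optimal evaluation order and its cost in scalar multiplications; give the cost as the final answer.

Adjacent pairs: A₁A₂ = 27·26·3 = 2106; A₂A₃ = 26·3·22 = 1716; A₃A₄ = 3·22·22 = 1452; A₄A₅ = 22·22·16 = 7744.
Length 3: A₁..A₃: k=1: 0+1716+27·26·22=17160; k=2: 2106+0+27·3·22=3888 → min 3888 | A₂..A₄: k=2: 0+1452+26·3·22=3168; k=3: 1716+0+26·22·22=14300 → min 3168 | A₃..A₅: k=3: 0+7744+3·22·16=8800; k=4: 1452+0+3·22·16=2508 → min 2508.
Length 4: A₁..A₄: k=1: 0+3168+27·26·22=18612; k=2: 2106+1452+27·3·22=5340; k=3: 3888+0+27·22·22=16956 → min 5340 | A₂..A₅: k=2: 0+2508+26·3·16=3756; k=3: 1716+7744+26·22·16=18612; k=4: 3168+0+26·22·16=12320 → min 3756.
Length 5: A₁..A₅: k=1: 0+3756+27·26·16=14988; k=2: 2106+2508+27·3·16=5910; k=3: 3888+7744+27·22·16=21136; k=4: 5340+0+27·22·16=14844 → min 5910.
Optimal parenthesization: ((A₁ A₂) ((A₃ A₄) A₅)) with cost 5910.

5910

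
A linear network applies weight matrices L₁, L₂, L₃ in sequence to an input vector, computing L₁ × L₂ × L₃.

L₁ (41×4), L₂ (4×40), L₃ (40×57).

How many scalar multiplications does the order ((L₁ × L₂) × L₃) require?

(L₁ × L₂): 41×4 by 4×40 → 41×40, cost 41·4·40 = 6560
((L₁ × L₂) × L₃): 41×40 by 40×57 → 41×57, cost 41·40·57 = 93480; cumulative 100040
Total: 100040 scalar multiplications.

100040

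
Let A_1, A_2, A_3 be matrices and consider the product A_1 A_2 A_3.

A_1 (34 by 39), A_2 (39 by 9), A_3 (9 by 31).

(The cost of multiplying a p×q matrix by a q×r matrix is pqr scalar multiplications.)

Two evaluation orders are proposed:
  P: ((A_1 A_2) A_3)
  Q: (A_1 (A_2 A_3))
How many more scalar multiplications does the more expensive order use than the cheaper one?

30567

Order P = ((A_1 A_2) A_3): (A_1 A_2): 34×39 by 39×9 → 34×9, cost 34·39·9 = 11934; ((A_1 A_2) A_3): 34×9 by 9×31 → 34×31, cost 34·9·31 = 9486; cumulative 21420. Total 21420.
Order Q = (A_1 (A_2 A_3)): (A_2 A_3): 39×9 by 9×31 → 39×31, cost 39·9·31 = 10881; (A_1 (A_2 A_3)): 34×39 by 39×31 → 34×31, cost 34·39·31 = 41106; cumulative 51987. Total 51987.
Difference: |21420 − 51987| = 30567.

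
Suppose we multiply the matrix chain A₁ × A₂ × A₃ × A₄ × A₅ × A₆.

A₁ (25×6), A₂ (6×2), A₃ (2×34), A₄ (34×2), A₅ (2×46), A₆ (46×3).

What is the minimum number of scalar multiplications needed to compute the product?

874

Adjacent pairs: A₁A₂ = 25·6·2 = 300; A₂A₃ = 6·2·34 = 408; A₃A₄ = 2·34·2 = 136; A₄A₅ = 34·2·46 = 3128; A₅A₆ = 2·46·3 = 276.
Length 3: A₁..A₃: k=1: 0+408+25·6·34=5508; k=2: 300+0+25·2·34=2000 → min 2000 | A₂..A₄: k=2: 0+136+6·2·2=160; k=3: 408+0+6·34·2=816 → min 160 | A₃..A₅: k=3: 0+3128+2·34·46=6256; k=4: 136+0+2·2·46=320 → min 320 | A₄..A₆: k=4: 0+276+34·2·3=480; k=5: 3128+0+34·46·3=7820 → min 480.
Length 4: A₁..A₄: k=1: 0+160+25·6·2=460; k=2: 300+136+25·2·2=536; k=3: 2000+0+25·34·2=3700 → min 460 | A₂..A₅: k=2: 0+320+6·2·46=872; k=3: 408+3128+6·34·46=12920; k=4: 160+0+6·2·46=712 → min 712 | A₃..A₆: k=3: 0+480+2·34·3=684; k=4: 136+276+2·2·3=424; k=5: 320+0+2·46·3=596 → min 424.
Length 5: A₁..A₅: k=1: 0+712+25·6·46=7612; k=2: 300+320+25·2·46=2920; k=3: 2000+3128+25·34·46=44228; k=4: 460+0+25·2·46=2760 → min 2760 | A₂..A₆: k=2: 0+424+6·2·3=460; k=3: 408+480+6·34·3=1500; k=4: 160+276+6·2·3=472; k=5: 712+0+6·46·3=1540 → min 460.
Length 6: A₁..A₆: k=1: 0+460+25·6·3=910; k=2: 300+424+25·2·3=874; k=3: 2000+480+25·34·3=5030; k=4: 460+276+25·2·3=886; k=5: 2760+0+25·46·3=6210 → min 874.
Optimal order: ((A₁ × A₂) × ((A₃ × A₄) × (A₅ × A₆))) with cost 874.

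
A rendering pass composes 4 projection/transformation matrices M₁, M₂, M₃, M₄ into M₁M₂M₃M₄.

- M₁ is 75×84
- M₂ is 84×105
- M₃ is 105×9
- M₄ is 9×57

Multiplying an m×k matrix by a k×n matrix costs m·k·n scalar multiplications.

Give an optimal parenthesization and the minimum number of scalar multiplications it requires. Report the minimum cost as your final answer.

Adjacent pairs: M₁M₂ = 75·84·105 = 661500; M₂M₃ = 84·105·9 = 79380; M₃M₄ = 105·9·57 = 53865.
Length 3: M₁..M₃: k=1: 0+79380+75·84·9=136080; k=2: 661500+0+75·105·9=732375 → min 136080 | M₂..M₄: k=2: 0+53865+84·105·57=556605; k=3: 79380+0+84·9·57=122472 → min 122472.
Length 4: M₁..M₄: k=1: 0+122472+75·84·57=481572; k=2: 661500+53865+75·105·57=1164240; k=3: 136080+0+75·9·57=174555 → min 174555.
Optimal parenthesization: ((M₁(M₂M₃))M₄) with cost 174555.

174555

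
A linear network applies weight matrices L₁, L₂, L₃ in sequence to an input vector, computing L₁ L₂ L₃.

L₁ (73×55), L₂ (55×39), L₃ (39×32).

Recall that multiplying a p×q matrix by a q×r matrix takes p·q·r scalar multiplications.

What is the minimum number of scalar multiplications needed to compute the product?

197120

Order (L₁ (L₂ L₃)): (L₂ L₃): 55×39 by 39×32 → 55×32, cost 55·39·32 = 68640; (L₁ (L₂ L₃)): 73×55 by 55×32 → 73×32, cost 73·55·32 = 128480; cumulative 197120. Total 197120.
Order ((L₁ L₂) L₃): (L₁ L₂): 73×55 by 55×39 → 73×39, cost 73·55·39 = 156585; ((L₁ L₂) L₃): 73×39 by 39×32 → 73×32, cost 73·39·32 = 91104; cumulative 247689. Total 247689.
Minimum: 197120.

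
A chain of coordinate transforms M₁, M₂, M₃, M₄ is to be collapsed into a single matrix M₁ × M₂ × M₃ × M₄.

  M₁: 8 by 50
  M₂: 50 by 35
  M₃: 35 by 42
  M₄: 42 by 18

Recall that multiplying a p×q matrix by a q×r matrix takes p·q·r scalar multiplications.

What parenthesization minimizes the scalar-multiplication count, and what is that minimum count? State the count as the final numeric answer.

31808

Adjacent pairs: M₁M₂ = 8·50·35 = 14000; M₂M₃ = 50·35·42 = 73500; M₃M₄ = 35·42·18 = 26460.
Length 3: M₁..M₃: k=1: 0+73500+8·50·42=90300; k=2: 14000+0+8·35·42=25760 → min 25760 | M₂..M₄: k=2: 0+26460+50·35·18=57960; k=3: 73500+0+50·42·18=111300 → min 57960.
Length 4: M₁..M₄: k=1: 0+57960+8·50·18=65160; k=2: 14000+26460+8·35·18=45500; k=3: 25760+0+8·42·18=31808 → min 31808.
Optimal parenthesization: (((M₁ × M₂) × M₃) × M₄) with cost 31808.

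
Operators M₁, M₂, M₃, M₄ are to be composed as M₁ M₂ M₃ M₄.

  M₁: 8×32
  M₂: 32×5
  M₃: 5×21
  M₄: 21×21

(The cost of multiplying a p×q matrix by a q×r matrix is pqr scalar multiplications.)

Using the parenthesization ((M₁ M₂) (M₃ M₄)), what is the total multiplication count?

(M₁ M₂): 8×32 by 32×5 → 8×5, cost 8·32·5 = 1280
(M₃ M₄): 5×21 by 21×21 → 5×21, cost 5·21·21 = 2205
((M₁ M₂) (M₃ M₄)): 8×5 by 5×21 → 8×21, cost 8·5·21 = 840; cumulative 4325
Total: 4325 scalar multiplications.

4325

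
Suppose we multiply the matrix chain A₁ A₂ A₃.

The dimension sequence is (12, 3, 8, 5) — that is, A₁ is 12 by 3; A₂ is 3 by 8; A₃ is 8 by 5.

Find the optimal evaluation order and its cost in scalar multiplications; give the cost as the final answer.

300

(A₁ (A₂ A₃)): cost 300.
((A₁ A₂) A₃): cost 768.
Optimal: (A₁ (A₂ A₃)) with cost 300.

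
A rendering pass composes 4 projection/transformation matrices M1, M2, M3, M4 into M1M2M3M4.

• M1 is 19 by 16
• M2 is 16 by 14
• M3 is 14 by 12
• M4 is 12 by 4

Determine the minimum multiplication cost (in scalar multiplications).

2784

Adjacent pairs: M1M2 = 19·16·14 = 4256; M2M3 = 16·14·12 = 2688; M3M4 = 14·12·4 = 672.
Length 3: M1..M3: k=1: 0+2688+19·16·12=6336; k=2: 4256+0+19·14·12=7448 → min 6336 | M2..M4: k=2: 0+672+16·14·4=1568; k=3: 2688+0+16·12·4=3456 → min 1568.
Length 4: M1..M4: k=1: 0+1568+19·16·4=2784; k=2: 4256+672+19·14·4=5992; k=3: 6336+0+19·12·4=7248 → min 2784.
Optimal order: (M1(M2(M3M4))) with cost 2784.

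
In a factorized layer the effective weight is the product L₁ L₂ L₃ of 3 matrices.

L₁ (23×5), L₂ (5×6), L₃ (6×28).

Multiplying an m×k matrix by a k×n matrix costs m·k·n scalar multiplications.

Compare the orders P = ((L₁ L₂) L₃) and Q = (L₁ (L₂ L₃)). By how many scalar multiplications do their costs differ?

494

Order P = ((L₁ L₂) L₃): (L₁ L₂): 23×5 by 5×6 → 23×6, cost 23·5·6 = 690; ((L₁ L₂) L₃): 23×6 by 6×28 → 23×28, cost 23·6·28 = 3864; cumulative 4554. Total 4554.
Order Q = (L₁ (L₂ L₃)): (L₂ L₃): 5×6 by 6×28 → 5×28, cost 5·6·28 = 840; (L₁ (L₂ L₃)): 23×5 by 5×28 → 23×28, cost 23·5·28 = 3220; cumulative 4060. Total 4060.
Difference: |4554 − 4060| = 494.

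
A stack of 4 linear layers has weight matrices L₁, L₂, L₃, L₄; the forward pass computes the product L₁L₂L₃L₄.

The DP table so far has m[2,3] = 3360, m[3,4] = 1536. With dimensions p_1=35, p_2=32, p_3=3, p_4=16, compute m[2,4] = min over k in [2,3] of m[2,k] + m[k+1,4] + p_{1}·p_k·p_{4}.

5040

m[2,4] = min over k∈[2,3] of m[2,k]+m[k+1,4]+p_{1}·p_k·p_{4}.
k=2: 0 + 1536 + 35·32·16 = 19456; k=3: 3360 + 0 + 35·3·16 = 5040.
Minimum: 5040 at k=3.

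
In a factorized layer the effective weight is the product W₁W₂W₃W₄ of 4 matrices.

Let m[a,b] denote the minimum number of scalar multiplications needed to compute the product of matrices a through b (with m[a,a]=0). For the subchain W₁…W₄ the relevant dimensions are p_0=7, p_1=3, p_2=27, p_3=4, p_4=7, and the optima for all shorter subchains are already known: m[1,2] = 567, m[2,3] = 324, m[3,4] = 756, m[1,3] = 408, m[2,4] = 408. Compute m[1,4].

m[1,4] = min over k∈[1,3] of m[1,k]+m[k+1,4]+p_{0}·p_k·p_{4}.
k=1: 0 + 408 + 7·3·7 = 555; k=2: 567 + 756 + 7·27·7 = 2646; k=3: 408 + 0 + 7·4·7 = 604.
Minimum: 555 at k=1.

555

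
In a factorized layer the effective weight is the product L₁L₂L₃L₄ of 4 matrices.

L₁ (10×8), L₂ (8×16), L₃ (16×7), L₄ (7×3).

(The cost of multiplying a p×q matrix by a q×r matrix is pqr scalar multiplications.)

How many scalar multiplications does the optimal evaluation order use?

960

Adjacent pairs: L₁L₂ = 10·8·16 = 1280; L₂L₃ = 8·16·7 = 896; L₃L₄ = 16·7·3 = 336.
Length 3: L₁..L₃: k=1: 0+896+10·8·7=1456; k=2: 1280+0+10·16·7=2400 → min 1456 | L₂..L₄: k=2: 0+336+8·16·3=720; k=3: 896+0+8·7·3=1064 → min 720.
Length 4: L₁..L₄: k=1: 0+720+10·8·3=960; k=2: 1280+336+10·16·3=2096; k=3: 1456+0+10·7·3=1666 → min 960.
Optimal order: (L₁(L₂(L₃L₄))) with cost 960.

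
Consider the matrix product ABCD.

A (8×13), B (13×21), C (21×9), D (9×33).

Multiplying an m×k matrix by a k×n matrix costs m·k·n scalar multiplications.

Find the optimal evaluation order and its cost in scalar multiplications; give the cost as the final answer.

Adjacent pairs: AB = 8·13·21 = 2184; BC = 13·21·9 = 2457; CD = 21·9·33 = 6237.
Length 3: A..C: k=1: 0+2457+8·13·9=3393; k=2: 2184+0+8·21·9=3696 → min 3393 | B..D: k=2: 0+6237+13·21·33=15246; k=3: 2457+0+13·9·33=6318 → min 6318.
Length 4: A..D: k=1: 0+6318+8·13·33=9750; k=2: 2184+6237+8·21·33=13965; k=3: 3393+0+8·9·33=5769 → min 5769.
Optimal parenthesization: ((A(BC))D) with cost 5769.

5769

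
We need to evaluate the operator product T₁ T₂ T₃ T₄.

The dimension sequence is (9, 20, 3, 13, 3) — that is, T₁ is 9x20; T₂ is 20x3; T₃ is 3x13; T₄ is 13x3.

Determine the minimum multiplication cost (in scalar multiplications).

738

Adjacent pairs: T₁T₂ = 9·20·3 = 540; T₂T₃ = 20·3·13 = 780; T₃T₄ = 3·13·3 = 117.
Length 3: T₁..T₃: k=1: 0+780+9·20·13=3120; k=2: 540+0+9·3·13=891 → min 891 | T₂..T₄: k=2: 0+117+20·3·3=297; k=3: 780+0+20·13·3=1560 → min 297.
Length 4: T₁..T₄: k=1: 0+297+9·20·3=837; k=2: 540+117+9·3·3=738; k=3: 891+0+9·13·3=1242 → min 738.
Optimal order: ((T₁ T₂) (T₃ T₄)) with cost 738.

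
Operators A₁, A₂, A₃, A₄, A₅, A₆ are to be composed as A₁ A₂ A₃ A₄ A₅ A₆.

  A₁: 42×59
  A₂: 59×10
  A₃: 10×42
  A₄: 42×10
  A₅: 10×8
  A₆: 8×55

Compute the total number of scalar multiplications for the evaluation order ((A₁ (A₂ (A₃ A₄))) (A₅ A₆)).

62380

(A₃ A₄): 10×42 by 42×10 → 10×10, cost 10·42·10 = 4200
(A₂ (A₃ A₄)): 59×10 by 10×10 → 59×10, cost 59·10·10 = 5900; cumulative 10100
(A₁ (A₂ (A₃ A₄))): 42×59 by 59×10 → 42×10, cost 42·59·10 = 24780; cumulative 34880
(A₅ A₆): 10×8 by 8×55 → 10×55, cost 10·8·55 = 4400
((A₁ (A₂ (A₃ A₄))) (A₅ A₆)): 42×10 by 10×55 → 42×55, cost 42·10·55 = 23100; cumulative 62380
Total: 62380 scalar multiplications.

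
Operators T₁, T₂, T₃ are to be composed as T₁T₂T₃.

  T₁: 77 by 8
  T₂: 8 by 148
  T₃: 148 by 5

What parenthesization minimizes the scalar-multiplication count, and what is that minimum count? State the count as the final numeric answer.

9000

(T₁(T₂T₃)): cost 9000.
((T₁T₂)T₃): cost 148148.
Optimal: (T₁(T₂T₃)) with cost 9000.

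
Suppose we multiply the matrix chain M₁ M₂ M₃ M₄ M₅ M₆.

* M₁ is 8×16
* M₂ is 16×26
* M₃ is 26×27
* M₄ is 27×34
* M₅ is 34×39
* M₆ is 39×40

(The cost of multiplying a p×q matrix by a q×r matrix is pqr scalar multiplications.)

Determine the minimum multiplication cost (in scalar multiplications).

Adjacent pairs: M₁M₂ = 8·16·26 = 3328; M₂M₃ = 16·26·27 = 11232; M₃M₄ = 26·27·34 = 23868; M₄M₅ = 27·34·39 = 35802; M₅M₆ = 34·39·40 = 53040.
Length 3: M₁..M₃: k=1: 0+11232+8·16·27=14688; k=2: 3328+0+8·26·27=8944 → min 8944 | M₂..M₄: k=2: 0+23868+16·26·34=38012; k=3: 11232+0+16·27·34=25920 → min 25920 | M₃..M₅: k=3: 0+35802+26·27·39=63180; k=4: 23868+0+26·34·39=58344 → min 58344 | M₄..M₆: k=4: 0+53040+27·34·40=89760; k=5: 35802+0+27·39·40=77922 → min 77922.
Length 4: M₁..M₄: k=1: 0+25920+8·16·34=30272; k=2: 3328+23868+8·26·34=34268; k=3: 8944+0+8·27·34=16288 → min 16288 | M₂..M₅: k=2: 0+58344+16·26·39=74568; k=3: 11232+35802+16·27·39=63882; k=4: 25920+0+16·34·39=47136 → min 47136 | M₃..M₆: k=3: 0+77922+26·27·40=106002; k=4: 23868+53040+26·34·40=112268; k=5: 58344+0+26·39·40=98904 → min 98904.
Length 5: M₁..M₅: k=1: 0+47136+8·16·39=52128; k=2: 3328+58344+8·26·39=69784; k=3: 8944+35802+8·27·39=53170; k=4: 16288+0+8·34·39=26896 → min 26896 | M₂..M₆: k=2: 0+98904+16·26·40=115544; k=3: 11232+77922+16·27·40=106434; k=4: 25920+53040+16·34·40=100720; k=5: 47136+0+16·39·40=72096 → min 72096.
Length 6: M₁..M₆: k=1: 0+72096+8·16·40=77216; k=2: 3328+98904+8·26·40=110552; k=3: 8944+77922+8·27·40=95506; k=4: 16288+53040+8·34·40=80208; k=5: 26896+0+8·39·40=39376 → min 39376.
Optimal order: (((((M₁ M₂) M₃) M₄) M₅) M₆) with cost 39376.

39376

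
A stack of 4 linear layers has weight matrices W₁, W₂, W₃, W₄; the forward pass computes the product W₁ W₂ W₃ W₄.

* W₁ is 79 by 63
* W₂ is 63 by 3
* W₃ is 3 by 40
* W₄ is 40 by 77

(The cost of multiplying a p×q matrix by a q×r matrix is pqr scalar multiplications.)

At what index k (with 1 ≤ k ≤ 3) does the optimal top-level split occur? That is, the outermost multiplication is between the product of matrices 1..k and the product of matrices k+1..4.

2

Adjacent pairs: W₁W₂ = 79·63·3 = 14931; W₂W₃ = 63·3·40 = 7560; W₃W₄ = 3·40·77 = 9240.
Length 3: W₁..W₃: k=1: 0+7560+79·63·40=206640; k=2: 14931+0+79·3·40=24411 → min 24411 | W₂..W₄: k=2: 0+9240+63·3·77=23793; k=3: 7560+0+63·40·77=201600 → min 23793.
Top-level splits: k=1: (W₁..W₁)·(W₂..W₄) → 0+23793+79·63·77 = 407022; k=2: (W₁..W₂)·(W₃..W₄) → 14931+9240+79·3·77 = 42420; k=3: (W₁..W₃)·(W₄..W₄) → 24411+0+79·40·77 = 267731.
Best split is after W₂, i.e. k = 2.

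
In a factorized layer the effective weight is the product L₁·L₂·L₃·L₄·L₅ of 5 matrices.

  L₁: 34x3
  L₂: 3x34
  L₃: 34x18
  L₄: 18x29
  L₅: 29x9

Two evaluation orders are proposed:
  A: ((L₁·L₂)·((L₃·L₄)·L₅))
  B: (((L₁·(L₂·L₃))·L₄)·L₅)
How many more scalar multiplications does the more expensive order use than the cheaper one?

10200

Order A = ((L₁·L₂)·((L₃·L₄)·L₅)): (L₁·L₂): 34×3 by 3×34 → 34×34, cost 34·3·34 = 3468; (L₃·L₄): 34×18 by 18×29 → 34×29, cost 34·18·29 = 17748; ((L₃·L₄)·L₅): 34×29 by 29×9 → 34×9, cost 34·29·9 = 8874; cumulative 26622; ((L₁·L₂)·((L₃·L₄)·L₅)): 34×34 by 34×9 → 34×9, cost 34·34·9 = 10404; cumulative 40494. Total 40494.
Order B = (((L₁·(L₂·L₃))·L₄)·L₅): (L₂·L₃): 3×34 by 34×18 → 3×18, cost 3·34·18 = 1836; (L₁·(L₂·L₃)): 34×3 by 3×18 → 34×18, cost 34·3·18 = 1836; cumulative 3672; ((L₁·(L₂·L₃))·L₄): 34×18 by 18×29 → 34×29, cost 34·18·29 = 17748; cumulative 21420; (((L₁·(L₂·L₃))·L₄)·L₅): 34×29 by 29×9 → 34×9, cost 34·29·9 = 8874; cumulative 30294. Total 30294.
Difference: |40494 − 30294| = 10200.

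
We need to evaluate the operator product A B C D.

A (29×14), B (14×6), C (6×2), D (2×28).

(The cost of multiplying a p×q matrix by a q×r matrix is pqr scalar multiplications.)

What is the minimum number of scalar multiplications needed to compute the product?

2604

Adjacent pairs: AB = 29·14·6 = 2436; BC = 14·6·2 = 168; CD = 6·2·28 = 336.
Length 3: A..C: k=1: 0+168+29·14·2=980; k=2: 2436+0+29·6·2=2784 → min 980 | B..D: k=2: 0+336+14·6·28=2688; k=3: 168+0+14·2·28=952 → min 952.
Length 4: A..D: k=1: 0+952+29·14·28=12320; k=2: 2436+336+29·6·28=7644; k=3: 980+0+29·2·28=2604 → min 2604.
Optimal order: ((A (B C)) D) with cost 2604.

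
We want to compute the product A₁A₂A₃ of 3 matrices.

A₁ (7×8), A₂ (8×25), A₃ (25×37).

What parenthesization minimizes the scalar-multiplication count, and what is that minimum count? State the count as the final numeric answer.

(A₁(A₂A₃)): cost 9472.
((A₁A₂)A₃): cost 7875.
Optimal: ((A₁A₂)A₃) with cost 7875.

7875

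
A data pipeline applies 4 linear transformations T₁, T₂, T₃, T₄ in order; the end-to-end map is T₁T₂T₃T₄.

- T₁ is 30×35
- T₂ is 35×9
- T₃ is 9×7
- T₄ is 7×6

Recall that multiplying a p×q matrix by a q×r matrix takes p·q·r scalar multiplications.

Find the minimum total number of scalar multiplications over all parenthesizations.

8568

Adjacent pairs: T₁T₂ = 30·35·9 = 9450; T₂T₃ = 35·9·7 = 2205; T₃T₄ = 9·7·6 = 378.
Length 3: T₁..T₃: k=1: 0+2205+30·35·7=9555; k=2: 9450+0+30·9·7=11340 → min 9555 | T₂..T₄: k=2: 0+378+35·9·6=2268; k=3: 2205+0+35·7·6=3675 → min 2268.
Length 4: T₁..T₄: k=1: 0+2268+30·35·6=8568; k=2: 9450+378+30·9·6=11448; k=3: 9555+0+30·7·6=10815 → min 8568.
Optimal order: (T₁(T₂(T₃T₄))) with cost 8568.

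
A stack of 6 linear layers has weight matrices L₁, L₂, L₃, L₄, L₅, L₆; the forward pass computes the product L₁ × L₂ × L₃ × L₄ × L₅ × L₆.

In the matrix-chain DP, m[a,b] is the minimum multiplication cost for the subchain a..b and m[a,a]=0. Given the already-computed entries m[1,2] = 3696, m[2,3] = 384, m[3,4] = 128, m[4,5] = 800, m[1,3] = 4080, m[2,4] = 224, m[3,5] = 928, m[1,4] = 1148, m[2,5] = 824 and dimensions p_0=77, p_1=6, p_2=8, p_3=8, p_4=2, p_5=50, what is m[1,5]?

m[1,5] = min over k∈[1,4] of m[1,k]+m[k+1,5]+p_{0}·p_k·p_{5}.
k=1: 0 + 824 + 77·6·50 = 23924; k=2: 3696 + 928 + 77·8·50 = 35424; k=3: 4080 + 800 + 77·8·50 = 35680; k=4: 1148 + 0 + 77·2·50 = 8848.
Minimum: 8848 at k=4.

8848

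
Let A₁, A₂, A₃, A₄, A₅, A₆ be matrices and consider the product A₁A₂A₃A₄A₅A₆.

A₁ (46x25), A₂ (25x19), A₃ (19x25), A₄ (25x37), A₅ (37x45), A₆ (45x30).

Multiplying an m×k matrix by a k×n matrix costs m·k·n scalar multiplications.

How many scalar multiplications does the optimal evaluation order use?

122930

Adjacent pairs: A₁A₂ = 46·25·19 = 21850; A₂A₃ = 25·19·25 = 11875; A₃A₄ = 19·25·37 = 17575; A₄A₅ = 25·37·45 = 41625; A₅A₆ = 37·45·30 = 49950.
Length 3: A₁..A₃: k=1: 0+11875+46·25·25=40625; k=2: 21850+0+46·19·25=43700 → min 40625 | A₂..A₄: k=2: 0+17575+25·19·37=35150; k=3: 11875+0+25·25·37=35000 → min 35000 | A₃..A₅: k=3: 0+41625+19·25·45=63000; k=4: 17575+0+19·37·45=49210 → min 49210 | A₄..A₆: k=4: 0+49950+25·37·30=77700; k=5: 41625+0+25·45·30=75375 → min 75375.
Length 4: A₁..A₄: k=1: 0+35000+46·25·37=77550; k=2: 21850+17575+46·19·37=71763; k=3: 40625+0+46·25·37=83175 → min 71763 | A₂..A₅: k=2: 0+49210+25·19·45=70585; k=3: 11875+41625+25·25·45=81625; k=4: 35000+0+25·37·45=76625 → min 70585 | A₃..A₆: k=3: 0+75375+19·25·30=89625; k=4: 17575+49950+19·37·30=88615; k=5: 49210+0+19·45·30=74860 → min 74860.
Length 5: A₁..A₅: k=1: 0+70585+46·25·45=122335; k=2: 21850+49210+46·19·45=110390; k=3: 40625+41625+46·25·45=134000; k=4: 71763+0+46·37·45=148353 → min 110390 | A₂..A₆: k=2: 0+74860+25·19·30=89110; k=3: 11875+75375+25·25·30=106000; k=4: 35000+49950+25·37·30=112700; k=5: 70585+0+25·45·30=104335 → min 89110.
Length 6: A₁..A₆: k=1: 0+89110+46·25·30=123610; k=2: 21850+74860+46·19·30=122930; k=3: 40625+75375+46·25·30=150500; k=4: 71763+49950+46·37·30=172773; k=5: 110390+0+46·45·30=172490 → min 122930.
Optimal order: ((A₁A₂)(((A₃A₄)A₅)A₆)) with cost 122930.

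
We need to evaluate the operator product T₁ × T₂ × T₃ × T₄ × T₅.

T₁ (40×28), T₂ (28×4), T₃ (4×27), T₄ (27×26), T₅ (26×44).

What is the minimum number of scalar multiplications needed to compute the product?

Adjacent pairs: T₁T₂ = 40·28·4 = 4480; T₂T₃ = 28·4·27 = 3024; T₃T₄ = 4·27·26 = 2808; T₄T₅ = 27·26·44 = 30888.
Length 3: T₁..T₃: k=1: 0+3024+40·28·27=33264; k=2: 4480+0+40·4·27=8800 → min 8800 | T₂..T₄: k=2: 0+2808+28·4·26=5720; k=3: 3024+0+28·27·26=22680 → min 5720 | T₃..T₅: k=3: 0+30888+4·27·44=35640; k=4: 2808+0+4·26·44=7384 → min 7384.
Length 4: T₁..T₄: k=1: 0+5720+40·28·26=34840; k=2: 4480+2808+40·4·26=11448; k=3: 8800+0+40·27·26=36880 → min 11448 | T₂..T₅: k=2: 0+7384+28·4·44=12312; k=3: 3024+30888+28·27·44=67176; k=4: 5720+0+28·26·44=37752 → min 12312.
Length 5: T₁..T₅: k=1: 0+12312+40·28·44=61592; k=2: 4480+7384+40·4·44=18904; k=3: 8800+30888+40·27·44=87208; k=4: 11448+0+40·26·44=57208 → min 18904.
Optimal order: ((T₁ × T₂) × ((T₃ × T₄) × T₅)) with cost 18904.

18904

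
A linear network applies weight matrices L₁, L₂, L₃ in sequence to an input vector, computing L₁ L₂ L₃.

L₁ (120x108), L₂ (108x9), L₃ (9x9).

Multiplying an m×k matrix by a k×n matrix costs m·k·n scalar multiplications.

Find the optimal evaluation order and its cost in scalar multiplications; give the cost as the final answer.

(L₁ (L₂ L₃)): cost 125388.
((L₁ L₂) L₃): cost 126360.
Optimal: (L₁ (L₂ L₃)) with cost 125388.

125388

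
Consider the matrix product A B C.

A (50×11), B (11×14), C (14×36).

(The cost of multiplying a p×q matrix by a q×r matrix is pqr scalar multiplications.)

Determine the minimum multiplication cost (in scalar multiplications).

25344

Order (A (B C)): (B C): 11×14 by 14×36 → 11×36, cost 11·14·36 = 5544; (A (B C)): 50×11 by 11×36 → 50×36, cost 50·11·36 = 19800; cumulative 25344. Total 25344.
Order ((A B) C): (A B): 50×11 by 11×14 → 50×14, cost 50·11·14 = 7700; ((A B) C): 50×14 by 14×36 → 50×36, cost 50·14·36 = 25200; cumulative 32900. Total 32900.
Minimum: 25344.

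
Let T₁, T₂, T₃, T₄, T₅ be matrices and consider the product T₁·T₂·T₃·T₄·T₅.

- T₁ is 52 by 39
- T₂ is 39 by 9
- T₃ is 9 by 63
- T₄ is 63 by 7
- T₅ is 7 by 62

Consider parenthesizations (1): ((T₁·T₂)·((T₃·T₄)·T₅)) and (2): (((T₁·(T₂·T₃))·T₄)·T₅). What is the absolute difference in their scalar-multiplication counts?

Order (1) = ((T₁·T₂)·((T₃·T₄)·T₅)): (T₁·T₂): 52×39 by 39×9 → 52×9, cost 52·39·9 = 18252; (T₃·T₄): 9×63 by 63×7 → 9×7, cost 9·63·7 = 3969; ((T₃·T₄)·T₅): 9×7 by 7×62 → 9×62, cost 9·7·62 = 3906; cumulative 7875; ((T₁·T₂)·((T₃·T₄)·T₅)): 52×9 by 9×62 → 52×62, cost 52·9·62 = 29016; cumulative 55143. Total 55143.
Order (2) = (((T₁·(T₂·T₃))·T₄)·T₅): (T₂·T₃): 39×9 by 9×63 → 39×63, cost 39·9·63 = 22113; (T₁·(T₂·T₃)): 52×39 by 39×63 → 52×63, cost 52·39·63 = 127764; cumulative 149877; ((T₁·(T₂·T₃))·T₄): 52×63 by 63×7 → 52×7, cost 52·63·7 = 22932; cumulative 172809; (((T₁·(T₂·T₃))·T₄)·T₅): 52×7 by 7×62 → 52×62, cost 52·7·62 = 22568; cumulative 195377. Total 195377.
Difference: |55143 − 195377| = 140234.

140234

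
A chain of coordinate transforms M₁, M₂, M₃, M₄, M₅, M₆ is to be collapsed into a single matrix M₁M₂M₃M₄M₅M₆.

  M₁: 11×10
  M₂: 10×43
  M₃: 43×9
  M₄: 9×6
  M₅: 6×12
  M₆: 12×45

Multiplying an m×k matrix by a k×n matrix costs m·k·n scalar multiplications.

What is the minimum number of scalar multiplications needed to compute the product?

11280

Adjacent pairs: M₁M₂ = 11·10·43 = 4730; M₂M₃ = 10·43·9 = 3870; M₃M₄ = 43·9·6 = 2322; M₄M₅ = 9·6·12 = 648; M₅M₆ = 6·12·45 = 3240.
Length 3: M₁..M₃: k=1: 0+3870+11·10·9=4860; k=2: 4730+0+11·43·9=8987 → min 4860 | M₂..M₄: k=2: 0+2322+10·43·6=4902; k=3: 3870+0+10·9·6=4410 → min 4410 | M₃..M₅: k=3: 0+648+43·9·12=5292; k=4: 2322+0+43·6·12=5418 → min 5292 | M₄..M₆: k=4: 0+3240+9·6·45=5670; k=5: 648+0+9·12·45=5508 → min 5508.
Length 4: M₁..M₄: k=1: 0+4410+11·10·6=5070; k=2: 4730+2322+11·43·6=9890; k=3: 4860+0+11·9·6=5454 → min 5070 | M₂..M₅: k=2: 0+5292+10·43·12=10452; k=3: 3870+648+10·9·12=5598; k=4: 4410+0+10·6·12=5130 → min 5130 | M₃..M₆: k=3: 0+5508+43·9·45=22923; k=4: 2322+3240+43·6·45=17172; k=5: 5292+0+43·12·45=28512 → min 17172.
Length 5: M₁..M₅: k=1: 0+5130+11·10·12=6450; k=2: 4730+5292+11·43·12=15698; k=3: 4860+648+11·9·12=6696; k=4: 5070+0+11·6·12=5862 → min 5862 | M₂..M₆: k=2: 0+17172+10·43·45=36522; k=3: 3870+5508+10·9·45=13428; k=4: 4410+3240+10·6·45=10350; k=5: 5130+0+10·12·45=10530 → min 10350.
Length 6: M₁..M₆: k=1: 0+10350+11·10·45=15300; k=2: 4730+17172+11·43·45=43187; k=3: 4860+5508+11·9·45=14823; k=4: 5070+3240+11·6·45=11280; k=5: 5862+0+11·12·45=11802 → min 11280.
Optimal order: ((M₁((M₂M₃)M₄))(M₅M₆)) with cost 11280.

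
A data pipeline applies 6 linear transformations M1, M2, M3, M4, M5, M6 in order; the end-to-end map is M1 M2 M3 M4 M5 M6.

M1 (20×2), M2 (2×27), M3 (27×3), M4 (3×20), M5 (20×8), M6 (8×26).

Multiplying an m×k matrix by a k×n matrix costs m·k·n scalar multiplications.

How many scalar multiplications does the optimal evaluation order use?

2058

Adjacent pairs: M1M2 = 20·2·27 = 1080; M2M3 = 2·27·3 = 162; M3M4 = 27·3·20 = 1620; M4M5 = 3·20·8 = 480; M5M6 = 20·8·26 = 4160.
Length 3: M1..M3: k=1: 0+162+20·2·3=282; k=2: 1080+0+20·27·3=2700 → min 282 | M2..M4: k=2: 0+1620+2·27·20=2700; k=3: 162+0+2·3·20=282 → min 282 | M3..M5: k=3: 0+480+27·3·8=1128; k=4: 1620+0+27·20·8=5940 → min 1128 | M4..M6: k=4: 0+4160+3·20·26=5720; k=5: 480+0+3·8·26=1104 → min 1104.
Length 4: M1..M4: k=1: 0+282+20·2·20=1082; k=2: 1080+1620+20·27·20=13500; k=3: 282+0+20·3·20=1482 → min 1082 | M2..M5: k=2: 0+1128+2·27·8=1560; k=3: 162+480+2·3·8=690; k=4: 282+0+2·20·8=602 → min 602 | M3..M6: k=3: 0+1104+27·3·26=3210; k=4: 1620+4160+27·20·26=19820; k=5: 1128+0+27·8·26=6744 → min 3210.
Length 5: M1..M5: k=1: 0+602+20·2·8=922; k=2: 1080+1128+20·27·8=6528; k=3: 282+480+20·3·8=1242; k=4: 1082+0+20·20·8=4282 → min 922 | M2..M6: k=2: 0+3210+2·27·26=4614; k=3: 162+1104+2·3·26=1422; k=4: 282+4160+2·20·26=5482; k=5: 602+0+2·8·26=1018 → min 1018.
Length 6: M1..M6: k=1: 0+1018+20·2·26=2058; k=2: 1080+3210+20·27·26=18330; k=3: 282+1104+20·3·26=2946; k=4: 1082+4160+20·20·26=15642; k=5: 922+0+20·8·26=5082 → min 2058.
Optimal order: (M1 ((((M2 M3) M4) M5) M6)) with cost 2058.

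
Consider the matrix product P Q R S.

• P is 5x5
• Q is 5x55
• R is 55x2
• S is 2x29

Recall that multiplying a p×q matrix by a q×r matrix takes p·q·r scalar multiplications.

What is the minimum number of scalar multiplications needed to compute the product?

890

Adjacent pairs: PQ = 5·5·55 = 1375; QR = 5·55·2 = 550; RS = 55·2·29 = 3190.
Length 3: P..R: k=1: 0+550+5·5·2=600; k=2: 1375+0+5·55·2=1925 → min 600 | Q..S: k=2: 0+3190+5·55·29=11165; k=3: 550+0+5·2·29=840 → min 840.
Length 4: P..S: k=1: 0+840+5·5·29=1565; k=2: 1375+3190+5·55·29=12540; k=3: 600+0+5·2·29=890 → min 890.
Optimal order: ((P (Q R)) S) with cost 890.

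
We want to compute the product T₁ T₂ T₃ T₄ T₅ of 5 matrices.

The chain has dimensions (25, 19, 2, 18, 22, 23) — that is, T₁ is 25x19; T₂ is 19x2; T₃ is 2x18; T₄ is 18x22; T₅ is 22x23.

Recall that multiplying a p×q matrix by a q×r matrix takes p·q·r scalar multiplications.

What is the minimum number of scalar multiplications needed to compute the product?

3904

Adjacent pairs: T₁T₂ = 25·19·2 = 950; T₂T₃ = 19·2·18 = 684; T₃T₄ = 2·18·22 = 792; T₄T₅ = 18·22·23 = 9108.
Length 3: T₁..T₃: k=1: 0+684+25·19·18=9234; k=2: 950+0+25·2·18=1850 → min 1850 | T₂..T₄: k=2: 0+792+19·2·22=1628; k=3: 684+0+19·18·22=8208 → min 1628 | T₃..T₅: k=3: 0+9108+2·18·23=9936; k=4: 792+0+2·22·23=1804 → min 1804.
Length 4: T₁..T₄: k=1: 0+1628+25·19·22=12078; k=2: 950+792+25·2·22=2842; k=3: 1850+0+25·18·22=11750 → min 2842 | T₂..T₅: k=2: 0+1804+19·2·23=2678; k=3: 684+9108+19·18·23=17658; k=4: 1628+0+19·22·23=11242 → min 2678.
Length 5: T₁..T₅: k=1: 0+2678+25·19·23=13603; k=2: 950+1804+25·2·23=3904; k=3: 1850+9108+25·18·23=21308; k=4: 2842+0+25·22·23=15492 → min 3904.
Optimal order: ((T₁ T₂) ((T₃ T₄) T₅)) with cost 3904.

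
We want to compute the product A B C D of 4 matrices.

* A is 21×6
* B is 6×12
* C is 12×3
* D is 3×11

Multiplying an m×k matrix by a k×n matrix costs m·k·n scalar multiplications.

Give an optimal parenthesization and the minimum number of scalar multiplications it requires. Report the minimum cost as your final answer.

1287

Adjacent pairs: AB = 21·6·12 = 1512; BC = 6·12·3 = 216; CD = 12·3·11 = 396.
Length 3: A..C: k=1: 0+216+21·6·3=594; k=2: 1512+0+21·12·3=2268 → min 594 | B..D: k=2: 0+396+6·12·11=1188; k=3: 216+0+6·3·11=414 → min 414.
Length 4: A..D: k=1: 0+414+21·6·11=1800; k=2: 1512+396+21·12·11=4680; k=3: 594+0+21·3·11=1287 → min 1287.
Optimal parenthesization: ((A (B C)) D) with cost 1287.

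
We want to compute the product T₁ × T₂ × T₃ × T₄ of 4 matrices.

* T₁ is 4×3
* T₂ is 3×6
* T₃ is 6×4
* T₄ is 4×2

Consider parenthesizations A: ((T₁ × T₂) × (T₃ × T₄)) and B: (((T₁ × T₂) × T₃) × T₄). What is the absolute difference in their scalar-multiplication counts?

Order A = ((T₁ × T₂) × (T₃ × T₄)): (T₁ × T₂): 4×3 by 3×6 → 4×6, cost 4·3·6 = 72; (T₃ × T₄): 6×4 by 4×2 → 6×2, cost 6·4·2 = 48; ((T₁ × T₂) × (T₃ × T₄)): 4×6 by 6×2 → 4×2, cost 4·6·2 = 48; cumulative 168. Total 168.
Order B = (((T₁ × T₂) × T₃) × T₄): (T₁ × T₂): 4×3 by 3×6 → 4×6, cost 4·3·6 = 72; ((T₁ × T₂) × T₃): 4×6 by 6×4 → 4×4, cost 4·6·4 = 96; cumulative 168; (((T₁ × T₂) × T₃) × T₄): 4×4 by 4×2 → 4×2, cost 4·4·2 = 32; cumulative 200. Total 200.
Difference: |168 − 200| = 32.

32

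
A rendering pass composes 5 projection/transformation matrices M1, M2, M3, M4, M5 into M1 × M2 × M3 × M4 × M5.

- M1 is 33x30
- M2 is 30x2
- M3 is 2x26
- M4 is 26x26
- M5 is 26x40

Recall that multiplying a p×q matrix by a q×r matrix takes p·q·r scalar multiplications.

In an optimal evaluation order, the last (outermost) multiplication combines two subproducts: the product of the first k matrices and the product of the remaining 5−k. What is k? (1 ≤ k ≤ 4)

2

Adjacent pairs: M1M2 = 33·30·2 = 1980; M2M3 = 30·2·26 = 1560; M3M4 = 2·26·26 = 1352; M4M5 = 26·26·40 = 27040.
Length 3: M1..M3: k=1: 0+1560+33·30·26=27300; k=2: 1980+0+33·2·26=3696 → min 3696 | M2..M4: k=2: 0+1352+30·2·26=2912; k=3: 1560+0+30·26·26=21840 → min 2912 | M3..M5: k=3: 0+27040+2·26·40=29120; k=4: 1352+0+2·26·40=3432 → min 3432.
Length 4: M1..M4: k=1: 0+2912+33·30·26=28652; k=2: 1980+1352+33·2·26=5048; k=3: 3696+0+33·26·26=26004 → min 5048 | M2..M5: k=2: 0+3432+30·2·40=5832; k=3: 1560+27040+30·26·40=59800; k=4: 2912+0+30·26·40=34112 → min 5832.
Top-level splits: k=1: (M1..M1)·(M2..M5) → 0+5832+33·30·40 = 45432; k=2: (M1..M2)·(M3..M5) → 1980+3432+33·2·40 = 8052; k=3: (M1..M3)·(M4..M5) → 3696+27040+33·26·40 = 65056; k=4: (M1..M4)·(M5..M5) → 5048+0+33·26·40 = 39368.
Best split is after M2, i.e. k = 2.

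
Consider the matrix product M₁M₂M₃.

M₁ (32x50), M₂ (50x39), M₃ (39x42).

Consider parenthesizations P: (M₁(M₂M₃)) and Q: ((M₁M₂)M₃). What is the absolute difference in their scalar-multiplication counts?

Order P = (M₁(M₂M₃)): (M₂M₃): 50×39 by 39×42 → 50×42, cost 50·39·42 = 81900; (M₁(M₂M₃)): 32×50 by 50×42 → 32×42, cost 32·50·42 = 67200; cumulative 149100. Total 149100.
Order Q = ((M₁M₂)M₃): (M₁M₂): 32×50 by 50×39 → 32×39, cost 32·50·39 = 62400; ((M₁M₂)M₃): 32×39 by 39×42 → 32×42, cost 32·39·42 = 52416; cumulative 114816. Total 114816.
Difference: |149100 − 114816| = 34284.

34284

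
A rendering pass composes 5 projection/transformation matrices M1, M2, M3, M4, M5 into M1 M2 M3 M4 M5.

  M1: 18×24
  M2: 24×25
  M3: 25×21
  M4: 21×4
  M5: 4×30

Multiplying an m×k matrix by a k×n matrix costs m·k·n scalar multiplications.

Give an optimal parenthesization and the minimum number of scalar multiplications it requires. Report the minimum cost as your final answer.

Adjacent pairs: M1M2 = 18·24·25 = 10800; M2M3 = 24·25·21 = 12600; M3M4 = 25·21·4 = 2100; M4M5 = 21·4·30 = 2520.
Length 3: M1..M3: k=1: 0+12600+18·24·21=21672; k=2: 10800+0+18·25·21=20250 → min 20250 | M2..M4: k=2: 0+2100+24·25·4=4500; k=3: 12600+0+24·21·4=14616 → min 4500 | M3..M5: k=3: 0+2520+25·21·30=18270; k=4: 2100+0+25·4·30=5100 → min 5100.
Length 4: M1..M4: k=1: 0+4500+18·24·4=6228; k=2: 10800+2100+18·25·4=14700; k=3: 20250+0+18·21·4=21762 → min 6228 | M2..M5: k=2: 0+5100+24·25·30=23100; k=3: 12600+2520+24·21·30=30240; k=4: 4500+0+24·4·30=7380 → min 7380.
Length 5: M1..M5: k=1: 0+7380+18·24·30=20340; k=2: 10800+5100+18·25·30=29400; k=3: 20250+2520+18·21·30=34110; k=4: 6228+0+18·4·30=8388 → min 8388.
Optimal parenthesization: ((M1 (M2 (M3 M4))) M5) with cost 8388.

8388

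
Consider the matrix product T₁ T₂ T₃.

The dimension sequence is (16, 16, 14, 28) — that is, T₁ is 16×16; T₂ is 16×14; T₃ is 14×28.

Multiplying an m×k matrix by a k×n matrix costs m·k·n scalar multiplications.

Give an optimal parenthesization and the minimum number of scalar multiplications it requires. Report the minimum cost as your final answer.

(T₁ (T₂ T₃)): cost 13440.
((T₁ T₂) T₃): cost 9856.
Optimal: ((T₁ T₂) T₃) with cost 9856.

9856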